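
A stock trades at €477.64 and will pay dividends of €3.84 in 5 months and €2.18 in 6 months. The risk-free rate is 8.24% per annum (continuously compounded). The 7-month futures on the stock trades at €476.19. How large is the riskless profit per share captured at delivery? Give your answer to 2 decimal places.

€18.88 per share

PV(dividends) I = 3.84·e^(−0.0824·5/12) + 2.18·e^(−0.0824·6/12) = 5.8024
Fair futures F* = (S − I)·e^(rT) = (477.64 − 5.8024)·e^0.048067 = 471.8376 × 1.049241 = 495.0714
Market €476.19 < fair 495.0714: forward underpriced → reverse cash-and-carry (short the stock, invest proceeds at r, pay the dividends, go long the forward).
Profit at T = |F_mkt − F*| = |476.19 − 495.0714| = €18.88 per share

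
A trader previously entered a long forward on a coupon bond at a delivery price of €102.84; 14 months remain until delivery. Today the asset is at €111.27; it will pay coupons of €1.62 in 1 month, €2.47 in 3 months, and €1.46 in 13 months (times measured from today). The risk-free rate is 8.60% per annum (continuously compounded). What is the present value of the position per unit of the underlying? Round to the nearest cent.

PV(remaining coupons) I = 1.62·e^(−0.0860·1/12) + 2.47·e^(−0.0860·3/12) + 1.46·e^(−0.0860·13/12) = 5.3560
Current forward F = (S − I)·e^(rT) = (111.27 − 5.3560)·e^(0.0860·14/12) = 105.9140 × 1.105539 = 117.0921
Value (long) = (F − K)·e^(−rT) = (117.0921 − 102.84) × 0.904536 = 12.8915
Value = €12.89

€12.89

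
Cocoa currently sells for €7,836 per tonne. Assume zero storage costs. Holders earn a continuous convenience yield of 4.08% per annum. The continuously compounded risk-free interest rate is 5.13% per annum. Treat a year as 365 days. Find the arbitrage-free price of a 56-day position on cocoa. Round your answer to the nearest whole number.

€7,849 per tonne

Net carry = r + u − y = 0.0513 + 0.0000 − 0.0408 = 0.0105
F = S·e^((r+u−y)T) = 7836 · e^(0.0105 × 56/365) = 7836 · e^0.001611
= 7836 × 1.001612 = €7,849 per tonne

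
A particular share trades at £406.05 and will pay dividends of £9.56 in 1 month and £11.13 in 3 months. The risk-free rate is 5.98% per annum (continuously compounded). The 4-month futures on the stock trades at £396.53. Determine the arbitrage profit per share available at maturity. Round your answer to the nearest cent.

£3.19 per share

PV(dividends) I = 9.56·e^(−0.0598·1/12) + 11.13·e^(−0.0598·3/12) = 20.4773
Fair futures F* = (S − I)·e^(rT) = (406.05 − 20.4773)·e^0.019933 = 385.5727 × 1.020133 = 393.3354
Market £396.53 > fair 393.3354: forward overpriced → cash-and-carry (borrow at r, buy the stock and collect the dividends, short the forward).
Profit at T = |F_mkt − F*| = |396.53 − 393.3354| = £3.19 per share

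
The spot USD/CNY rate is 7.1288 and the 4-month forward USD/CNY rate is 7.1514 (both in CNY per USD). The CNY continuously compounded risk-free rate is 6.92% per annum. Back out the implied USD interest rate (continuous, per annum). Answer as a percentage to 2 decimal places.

F = S·e^((r_CNY − r_USD)T) ⇒ r_USD = r_CNY − ln(F/S)/T
ln(7.1514/7.1288) = 0.003165; /(4/12) = 0.009495
r_USD = 0.0692 − 0.009495 = 0.059705
r_USD = 5.97%

5.97%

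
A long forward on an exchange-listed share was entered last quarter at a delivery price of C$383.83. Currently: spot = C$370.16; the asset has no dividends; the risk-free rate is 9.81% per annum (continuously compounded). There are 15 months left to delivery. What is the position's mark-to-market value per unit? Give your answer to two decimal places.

C$30.63

Current fair forward for the remaining 15 months: F = S·e^(r·T), r = 0.0981
F = 370.16 · e^(0.0981 × 15/12) = 370.16 × 1.130460 = 418.4511
Value of long forward = (F − K)·e^(−rT) = (418.4511 − 383.83) · e^(−0.0981·15/12)
= 34.6211 × 0.884595 = 30.63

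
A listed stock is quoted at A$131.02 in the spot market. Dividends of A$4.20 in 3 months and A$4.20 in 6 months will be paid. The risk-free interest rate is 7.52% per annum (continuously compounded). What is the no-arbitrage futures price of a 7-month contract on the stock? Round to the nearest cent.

PV(dividends) I = 4.20·e^(−0.0752·3/12) + 4.20·e^(−0.0752·6/12)
I = 4.1218 + 4.0450 = 8.1668
F = (S − I)·e^(rT) = (131.02 − 8.1668) · e^(0.0752·7/12)
= 122.8532 · e^0.043867 = 122.8532 × 1.044843 = A$128.36

A$128.36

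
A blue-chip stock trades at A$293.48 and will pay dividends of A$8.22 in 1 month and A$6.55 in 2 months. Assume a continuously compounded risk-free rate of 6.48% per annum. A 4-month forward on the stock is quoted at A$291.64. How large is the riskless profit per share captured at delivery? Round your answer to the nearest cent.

A$6.73 per share

PV(dividends) I = 8.22·e^(−0.0648·1/12) + 6.55·e^(−0.0648·2/12) = 14.6554
Fair forward F* = (S − I)·e^(rT) = (293.48 − 14.6554)·e^0.021600 = 278.8246 × 1.021835 = 284.9127
Market A$291.64 > fair 284.9127: forward overpriced → cash-and-carry (borrow at r, buy the stock and collect the dividends, short the forward).
Profit at T = |F_mkt − F*| = |291.64 − 284.9127| = A$6.73 per share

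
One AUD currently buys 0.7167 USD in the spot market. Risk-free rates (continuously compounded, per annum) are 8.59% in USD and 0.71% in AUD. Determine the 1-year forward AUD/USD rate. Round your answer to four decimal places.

0.7755

F = S·e^((r_USD − r_AUD)T) = 0.7167 · e^((0.0859 − 0.0071) × 1)
= 0.7167 · e^0.078800 = 0.7167 × 1.081988
F = 0.7755 USD per AUD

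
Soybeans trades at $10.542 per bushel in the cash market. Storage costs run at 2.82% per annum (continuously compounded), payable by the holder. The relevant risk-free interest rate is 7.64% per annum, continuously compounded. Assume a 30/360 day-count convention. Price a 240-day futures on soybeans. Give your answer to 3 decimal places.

$11.303 per bushel

Net carry = r + u − y = 0.0764 + 0.0282 − 0.0000 = 0.1046
F = S·e^((r+u−y)T) = 10.542 · e^(0.1046 × 240/360) = 10.542 · e^0.069733
= 10.542 × 1.072222 = $11.303 per bushel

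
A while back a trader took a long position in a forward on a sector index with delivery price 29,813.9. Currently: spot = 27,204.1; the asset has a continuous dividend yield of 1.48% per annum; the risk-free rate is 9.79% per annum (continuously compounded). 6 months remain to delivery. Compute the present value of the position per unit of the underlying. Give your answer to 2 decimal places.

Current fair forward for the remaining 6 months: F = S·e^((r − q)·T), (r − q) = 0.0979 − 0.0148 = 0.0831
F = 27204.1 · e^(0.0831 × 6/12) = 27204.1 × 1.04242528 = 28358.2416
Value of long forward = (F − K)·e^(−rT) = (28358.2416 − 29813.9) · e^(−0.0979·6/12)
= -1455.6584 × 0.95222874 = -1386.12

-1386.12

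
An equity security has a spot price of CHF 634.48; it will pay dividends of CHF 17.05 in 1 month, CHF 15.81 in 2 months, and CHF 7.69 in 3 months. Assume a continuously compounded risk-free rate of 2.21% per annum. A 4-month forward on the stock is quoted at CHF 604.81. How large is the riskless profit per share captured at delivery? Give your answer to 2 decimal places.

PV(dividends) I = 17.05·e^(−0.0221·1/12) + 15.81·e^(−0.0221·2/12) + 7.69·e^(−0.0221·3/12) = 40.4181
Fair forward F* = (S − I)·e^(rT) = (634.48 − 40.4181)·e^0.007367 = 594.0619 × 1.007394 = 598.4544
Market CHF 604.81 > fair 598.4544: forward overpriced → cash-and-carry (borrow at r, buy the stock and collect the dividends, short the forward).
Profit at T = |F_mkt − F*| = |604.81 − 598.4544| = CHF 6.36 per share

CHF 6.36 per share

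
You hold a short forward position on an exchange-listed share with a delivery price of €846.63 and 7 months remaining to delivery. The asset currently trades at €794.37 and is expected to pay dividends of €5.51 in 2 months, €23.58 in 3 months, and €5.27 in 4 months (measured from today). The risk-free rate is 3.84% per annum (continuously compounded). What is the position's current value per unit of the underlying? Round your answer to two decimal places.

€67.54

PV(remaining dividends) I = 5.51·e^(−0.0384·2/12) + 23.58·e^(−0.0384·3/12) + 5.27·e^(−0.0384·4/12) = 34.0325
Current forward F = (S − I)·e^(rT) = (794.37 − 34.0325)·e^(0.0384·7/12) = 760.3375 × 1.022653 = 777.5614
Value (long) = (F − K)·e^(−rT) = (777.5614 − 846.63) × 0.977849 = -67.5387
Short position value = −(long value) = €67.54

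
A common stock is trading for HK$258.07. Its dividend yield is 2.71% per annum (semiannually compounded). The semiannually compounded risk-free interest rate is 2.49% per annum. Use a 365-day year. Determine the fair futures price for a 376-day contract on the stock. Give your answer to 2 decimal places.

HK$257.49

F = S · (1+r/2)^(2T) / (1+q/2)^(2T)
= 258.07 × 1.025820 / 1.028117 = 258.07 × 0.997766
F = HK$257.49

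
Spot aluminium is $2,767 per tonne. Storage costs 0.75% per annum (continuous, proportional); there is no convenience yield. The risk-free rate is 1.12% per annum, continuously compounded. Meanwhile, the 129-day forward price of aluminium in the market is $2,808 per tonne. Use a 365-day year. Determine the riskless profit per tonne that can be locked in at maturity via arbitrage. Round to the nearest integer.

$23 per tonne

Fair forward: F* = S·e^(carry·T), with carry = (r + u) = 0.0112 + 0.0075 = 0.0187
F* = 2767 · e^(0.0187 × 129/365) = 2767 · e^0.006609 = 2767 × 1.006631 = $2785.3480
Market $2808 > fair $2785.3480: forward overpriced → cash-and-carry (buy spot, short the forward).
At maturity, profit = |F_mkt − F*| = |2808 − 2785.3480| = $23 per tonne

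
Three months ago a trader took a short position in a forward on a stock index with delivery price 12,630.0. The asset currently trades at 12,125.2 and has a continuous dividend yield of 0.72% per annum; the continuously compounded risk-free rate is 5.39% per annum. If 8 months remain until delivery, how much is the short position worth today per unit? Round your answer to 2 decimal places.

Current fair forward for the remaining 8 months: F = S·e^((r − q)·T), (r − q) = 0.0539 − 0.0072 = 0.0467
F = 12125.2 · e^(0.0467 × 8/12) = 12125.2 × 1.03162304 = 12508.6357
Value of long forward = (F − K)·e^(−rT) = (12508.6357 − 12630.0) · e^(−0.0539·8/12)
= -121.3643 × 0.96470460 = -117.08
Short position value = −(long value) = 117.08

117.08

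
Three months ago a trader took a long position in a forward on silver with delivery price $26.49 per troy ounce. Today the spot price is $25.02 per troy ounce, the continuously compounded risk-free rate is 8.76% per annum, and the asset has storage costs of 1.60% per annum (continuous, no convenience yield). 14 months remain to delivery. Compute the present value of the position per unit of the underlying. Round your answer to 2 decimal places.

Current fair forward for the remaining 14 months: F = S·e^((r + u)·T), (r + u) = 0.0876 + 0.0160 = 0.1036
F = 25.02 · e^(0.1036 × 14/12) = 25.02 × 1.128474 = 28.2344
Value of long forward = (F − K)·e^(−rT) = (28.2344 − 26.49) · e^(−0.0876·14/12)
= 1.7444 × 0.902849 = 1.57

$1.57 per troy ounce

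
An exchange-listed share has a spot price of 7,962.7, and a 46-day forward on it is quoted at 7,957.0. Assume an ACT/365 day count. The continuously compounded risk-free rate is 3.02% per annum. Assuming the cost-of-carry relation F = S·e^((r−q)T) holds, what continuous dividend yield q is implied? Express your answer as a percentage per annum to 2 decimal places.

From F = S·e^((r−q)T): (r − q) = ln(F/S)/T
ln(7957.0/7962.7) = ln(0.999284) = -0.000716
(r − q) = -0.000716 / (46/365) = -0.005681
q = r − ln(F/S)/T = 0.0302 + 0.005681 = 0.035881
q = 3.59%

3.59%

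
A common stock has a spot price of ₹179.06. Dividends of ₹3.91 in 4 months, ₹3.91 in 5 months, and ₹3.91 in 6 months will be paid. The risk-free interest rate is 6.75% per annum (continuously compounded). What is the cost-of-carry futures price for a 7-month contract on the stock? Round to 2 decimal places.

PV(dividends) I = 3.91·e^(−0.0675·4/12) + 3.91·e^(−0.0675·5/12) + 3.91·e^(−0.0675·6/12)
I = 3.8230 + 3.8016 + 3.7802 = 11.4048
F = (S − I)·e^(rT) = (179.06 − 11.4048) · e^(0.0675·7/12)
= 167.6552 · e^0.039375 = 167.6552 × 1.040160 = ₹174.39

₹174.39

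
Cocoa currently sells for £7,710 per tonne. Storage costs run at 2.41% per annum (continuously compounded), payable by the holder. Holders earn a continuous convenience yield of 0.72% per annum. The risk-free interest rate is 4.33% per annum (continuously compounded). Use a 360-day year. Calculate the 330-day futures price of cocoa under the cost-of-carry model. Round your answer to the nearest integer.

Net carry = r + u − y = 0.0433 + 0.0241 − 0.0072 = 0.0602
F = S·e^((r+u−y)T) = 7710 · e^(0.0602 × 330/360) = 7710 · e^0.055183
= 7710 × 1.056734 = £8,147 per tonne

£8,147 per tonne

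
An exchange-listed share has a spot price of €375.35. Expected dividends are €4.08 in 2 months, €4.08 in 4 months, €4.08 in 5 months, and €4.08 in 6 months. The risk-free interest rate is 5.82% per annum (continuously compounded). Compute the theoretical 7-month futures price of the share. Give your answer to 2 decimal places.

PV(dividends) I = 4.08·e^(−0.0582·2/12) + 4.08·e^(−0.0582·4/12) + 4.08·e^(−0.0582·5/12) + 4.08·e^(−0.0582·6/12)
I = 4.0406 + 4.0016 + 3.9823 + 3.9630 = 15.9875
F = (S − I)·e^(rT) = (375.35 − 15.9875) · e^(0.0582·7/12)
= 359.3625 · e^0.033950 = 359.3625 × 1.034533 = €371.77

€371.77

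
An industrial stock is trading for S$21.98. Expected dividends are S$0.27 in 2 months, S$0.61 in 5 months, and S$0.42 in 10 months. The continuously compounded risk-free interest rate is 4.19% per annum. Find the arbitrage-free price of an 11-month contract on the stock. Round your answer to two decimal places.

S$21.52

PV(dividends) I = 0.27·e^(−0.0419·2/12) + 0.61·e^(−0.0419·5/12) + 0.42·e^(−0.0419·10/12)
I = 0.2681 + 0.5994 + 0.4056 = 1.2731
F = (S − I)·e^(rT) = (21.98 − 1.2731) · e^(0.0419·11/12)
= 20.7069 · e^0.038408 = 20.7069 × 1.039155 = S$21.52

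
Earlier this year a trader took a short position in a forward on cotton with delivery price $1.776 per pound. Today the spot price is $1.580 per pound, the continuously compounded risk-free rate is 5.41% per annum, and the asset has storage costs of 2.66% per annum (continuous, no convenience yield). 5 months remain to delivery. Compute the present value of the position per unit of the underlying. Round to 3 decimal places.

$0.139 per pound

Current fair forward for the remaining 5 months: F = S·e^((r + u)·T), (r + u) = 0.0541 + 0.0266 = 0.0807
F = 1.580 · e^(0.0807 × 5/12) = 1.580 × 1.034197 = 1.6340
Value of long forward = (F − K)·e^(−rT) = (1.6340 − 1.776) · e^(−0.0541·5/12)
= -0.1420 × 0.977710 = -0.139
Short position value = −(long value) = $0.139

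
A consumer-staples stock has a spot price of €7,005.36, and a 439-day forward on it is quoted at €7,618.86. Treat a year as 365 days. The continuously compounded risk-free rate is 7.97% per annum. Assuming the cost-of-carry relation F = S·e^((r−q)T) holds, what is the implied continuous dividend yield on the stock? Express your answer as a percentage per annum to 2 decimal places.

From F = S·e^((r−q)T): (r − q) = ln(F/S)/T
ln(7618.86/7005.36) = ln(1.087576) = 0.083951
(r − q) = 0.083951 / (439/365) = 0.069800
q = r − ln(F/S)/T = 0.0797 − 0.069800 = 0.009900
q = 0.99%

0.99%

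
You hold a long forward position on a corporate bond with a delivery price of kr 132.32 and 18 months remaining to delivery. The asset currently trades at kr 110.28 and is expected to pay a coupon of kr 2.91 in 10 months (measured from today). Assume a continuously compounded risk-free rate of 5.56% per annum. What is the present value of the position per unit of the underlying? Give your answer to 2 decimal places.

-kr 14.23

PV(remaining coupons) I = 2.91·e^(−0.0556·10/12) = 2.7782
Current forward F = (S − I)·e^(rT) = (110.28 − 2.7782)·e^(0.0556·18/12) = 107.5018 × 1.086977 = 116.8520
Value (long) = (F − K)·e^(−rT) = (116.8520 − 132.32) × 0.919983 = -14.2303
Value = -kr 14.23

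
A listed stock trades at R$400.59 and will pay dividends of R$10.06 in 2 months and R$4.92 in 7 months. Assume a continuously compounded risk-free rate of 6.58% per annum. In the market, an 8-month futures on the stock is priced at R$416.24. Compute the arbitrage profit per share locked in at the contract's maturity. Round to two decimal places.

PV(dividends) I = 10.06·e^(−0.0658·2/12) + 4.92·e^(−0.0658·7/12) = 14.6850
Fair futures F* = (S − I)·e^(rT) = (400.59 − 14.6850)·e^0.043867 = 385.9050 × 1.044843 = 403.2101
Market R$416.24 > fair 403.2101: forward overpriced → cash-and-carry (borrow at r, buy the stock and collect the dividends, short the forward).
Profit at T = |F_mkt − F*| = |416.24 − 403.2101| = R$13.03 per share

R$13.03 per share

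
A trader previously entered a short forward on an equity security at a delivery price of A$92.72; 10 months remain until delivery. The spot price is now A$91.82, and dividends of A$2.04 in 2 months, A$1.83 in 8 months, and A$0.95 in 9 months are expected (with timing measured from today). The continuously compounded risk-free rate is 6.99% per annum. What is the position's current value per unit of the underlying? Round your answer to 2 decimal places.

PV(remaining dividends) I = 2.04·e^(−0.0699·2/12) + 1.83·e^(−0.0699·8/12) + 0.95·e^(−0.0699·9/12) = 4.6645
Current forward F = (S − I)·e^(rT) = (91.82 − 4.6645)·e^(0.0699·10/12) = 87.1555 × 1.059980 = 92.3831
Value (long) = (F − K)·e^(−rT) = (92.3831 − 92.72) × 0.943414 = -0.3178
Short position value = −(long value) = A$0.32

A$0.32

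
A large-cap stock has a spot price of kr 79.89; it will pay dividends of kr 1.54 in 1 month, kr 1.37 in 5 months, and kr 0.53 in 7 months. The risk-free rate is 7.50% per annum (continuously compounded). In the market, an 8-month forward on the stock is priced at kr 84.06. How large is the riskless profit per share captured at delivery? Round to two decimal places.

PV(dividends) I = 1.54·e^(−0.0750·1/12) + 1.37·e^(−0.0750·5/12) + 0.53·e^(−0.0750·7/12) = 3.3656
Fair forward F* = (S − I)·e^(rT) = (79.89 − 3.3656)·e^0.050000 = 76.5244 × 1.051271 = 80.4479
Market kr 84.06 > fair 80.4479: forward overpriced → cash-and-carry (borrow at r, buy the stock and collect the dividends, short the forward).
Profit at T = |F_mkt − F*| = |84.06 − 80.4479| = kr 3.61 per share

kr 3.61 per share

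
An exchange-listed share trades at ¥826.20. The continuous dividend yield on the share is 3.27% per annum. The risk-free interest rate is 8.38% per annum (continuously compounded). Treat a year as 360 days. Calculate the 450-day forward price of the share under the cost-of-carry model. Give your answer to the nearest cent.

F = S·e^((r − q)T) = 826.20 · e^((0.0838 − 0.0327) × 450/360)
= 826.20 · e^0.063875 = 826.20 × 1.065959
F = ¥880.70

¥880.70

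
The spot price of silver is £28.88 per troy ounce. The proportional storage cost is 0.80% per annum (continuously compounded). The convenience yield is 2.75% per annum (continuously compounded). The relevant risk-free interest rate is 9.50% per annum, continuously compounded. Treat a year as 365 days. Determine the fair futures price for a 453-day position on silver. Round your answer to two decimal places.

£31.72 per troy ounce

Net carry = r + u − y = 0.0950 + 0.0080 − 0.0275 = 0.0755
F = S·e^((r+u−y)T) = 28.88 · e^(0.0755 × 453/365) = 28.88 · e^0.093703
= 28.88 × 1.098234 = £31.72 per troy ounce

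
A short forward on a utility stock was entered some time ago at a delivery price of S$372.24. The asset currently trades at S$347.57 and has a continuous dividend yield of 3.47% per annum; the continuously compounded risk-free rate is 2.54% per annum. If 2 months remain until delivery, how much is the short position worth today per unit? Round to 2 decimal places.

S$25.10

Current fair forward for the remaining 2 months: F = S·e^((r − q)·T), (r − q) = 0.0254 − 0.0347 = -0.0093
F = 347.57 · e^(-0.0093 × 2/12) = 347.57 × 0.998451 = 347.0316
Value of long forward = (F − K)·e^(−rT) = (347.0316 − 372.24) · e^(−0.0254·2/12)
= -25.2084 × 0.995776 = -25.10
Short position value = −(long value) = S$25.10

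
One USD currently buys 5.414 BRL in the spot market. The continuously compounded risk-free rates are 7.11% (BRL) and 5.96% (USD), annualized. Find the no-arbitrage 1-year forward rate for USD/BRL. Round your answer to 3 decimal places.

F = S·e^((r_BRL − r_USD)T) = 5.414 · e^((0.0711 − 0.0596) × 1)
= 5.414 · e^0.011500 = 5.414 × 1.011566
F = 5.477 BRL per USD

5.477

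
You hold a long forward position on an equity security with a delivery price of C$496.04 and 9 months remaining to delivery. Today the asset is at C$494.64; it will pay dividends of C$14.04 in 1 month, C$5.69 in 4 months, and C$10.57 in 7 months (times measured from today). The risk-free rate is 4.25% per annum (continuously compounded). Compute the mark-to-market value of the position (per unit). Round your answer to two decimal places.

-C$15.75

PV(remaining dividends) I = 14.04·e^(−0.0425·1/12) + 5.69·e^(−0.0425·4/12) + 10.57·e^(−0.0425·7/12) = 29.9115
Current forward F = (S − I)·e^(rT) = (494.64 − 29.9115)·e^(0.0425·9/12) = 464.7285 × 1.032388 = 479.7801
Value (long) = (F − K)·e^(−rT) = (479.7801 − 496.04) × 0.968628 = -15.7498
Value = -C$15.75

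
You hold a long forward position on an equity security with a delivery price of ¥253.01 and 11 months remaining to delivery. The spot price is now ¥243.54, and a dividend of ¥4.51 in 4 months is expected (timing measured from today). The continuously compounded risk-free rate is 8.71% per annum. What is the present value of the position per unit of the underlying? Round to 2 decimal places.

PV(remaining dividends) I = 4.51·e^(−0.0871·4/12) = 4.3809
Current forward F = (S − I)·e^(rT) = (243.54 − 4.3809)·e^(0.0871·11/12) = 239.1591 × 1.083116 = 259.0370
Value (long) = (F − K)·e^(−rT) = (259.0370 − 253.01) × 0.923263 = 5.5645
Value = ¥5.56

¥5.56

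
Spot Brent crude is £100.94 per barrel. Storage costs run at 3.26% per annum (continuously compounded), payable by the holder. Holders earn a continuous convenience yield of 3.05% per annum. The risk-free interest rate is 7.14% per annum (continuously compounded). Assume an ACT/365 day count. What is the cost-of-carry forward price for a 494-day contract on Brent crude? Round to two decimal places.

Net carry = r + u − y = 0.0714 + 0.0326 − 0.0305 = 0.0735
F = S·e^((r+u−y)T) = 100.94 · e^(0.0735 × 494/365) = 100.94 · e^0.099477
= 100.94 × 1.104593 = £111.50 per barrel

£111.50 per barrel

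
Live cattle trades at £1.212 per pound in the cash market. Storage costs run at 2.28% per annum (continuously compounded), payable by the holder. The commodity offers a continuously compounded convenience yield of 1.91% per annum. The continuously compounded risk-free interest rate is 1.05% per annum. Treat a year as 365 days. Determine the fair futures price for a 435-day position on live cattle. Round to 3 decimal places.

Net carry = r + u − y = 0.0105 + 0.0228 − 0.0191 = 0.0142
F = S·e^((r+u−y)T) = 1.212 · e^(0.0142 × 435/365) = 1.212 · e^0.016923
= 1.212 × 1.017067 = £1.233 per pound

£1.233 per pound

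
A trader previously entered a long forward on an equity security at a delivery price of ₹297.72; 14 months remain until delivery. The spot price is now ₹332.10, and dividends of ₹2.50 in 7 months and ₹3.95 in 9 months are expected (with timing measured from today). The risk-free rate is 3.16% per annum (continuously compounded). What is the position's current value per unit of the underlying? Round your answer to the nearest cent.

PV(remaining dividends) I = 2.50·e^(−0.0316·7/12) + 3.95·e^(−0.0316·9/12) = 6.3118
Current forward F = (S − I)·e^(rT) = (332.10 − 6.3118)·e^(0.0316·14/12) = 325.7882 × 1.037555 = 338.0232
Value (long) = (F − K)·e^(−rT) = (338.0232 − 297.72) × 0.963805 = 38.8444
Value = ₹38.84

₹38.84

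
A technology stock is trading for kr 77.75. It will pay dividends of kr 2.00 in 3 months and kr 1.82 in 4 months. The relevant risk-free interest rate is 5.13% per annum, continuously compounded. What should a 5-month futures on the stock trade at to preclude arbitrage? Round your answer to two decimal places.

PV(dividends) I = 2.00·e^(−0.0513·3/12) + 1.82·e^(−0.0513·4/12)
I = 1.9745 + 1.7891 = 3.7636
F = (S − I)·e^(rT) = (77.75 − 3.7636) · e^(0.0513·5/12)
= 73.9864 · e^0.021375 = 73.9864 × 1.021605 = kr 75.58

kr 75.58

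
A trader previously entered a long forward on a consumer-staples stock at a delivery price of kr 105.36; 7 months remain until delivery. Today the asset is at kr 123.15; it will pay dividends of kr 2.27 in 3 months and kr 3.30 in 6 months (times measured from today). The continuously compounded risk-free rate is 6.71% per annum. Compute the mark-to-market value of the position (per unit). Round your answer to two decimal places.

kr 16.41

PV(remaining dividends) I = 2.27·e^(−0.0671·3/12) + 3.30·e^(−0.0671·6/12) = 5.4234
Current forward F = (S − I)·e^(rT) = (123.15 − 5.4234)·e^(0.0671·7/12) = 117.7266 × 1.039918 = 122.4260
Value (long) = (F − K)·e^(−rT) = (122.4260 − 105.36) × 0.961614 = 16.4109
Value = kr 16.41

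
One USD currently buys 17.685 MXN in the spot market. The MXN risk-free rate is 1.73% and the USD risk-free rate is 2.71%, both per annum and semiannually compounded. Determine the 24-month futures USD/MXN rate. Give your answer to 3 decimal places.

By covered interest parity, F = S · (1+r_MXN/2)^(2T) / (1+r_USD/2)^(2T)
= 17.685 × 1.035052 / 1.055312 = 17.685 × 0.980802
F = 17.345 MXN per USD

17.345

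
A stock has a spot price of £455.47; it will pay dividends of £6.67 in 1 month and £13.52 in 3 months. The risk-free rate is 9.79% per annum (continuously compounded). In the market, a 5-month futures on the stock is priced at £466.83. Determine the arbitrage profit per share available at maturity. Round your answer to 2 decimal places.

£13.03 per share

PV(dividends) I = 6.67·e^(−0.0979·1/12) + 13.52·e^(−0.0979·3/12) = 19.8089
Fair futures F* = (S − I)·e^(rT) = (455.47 − 19.8089)·e^0.040792 = 435.6611 × 1.041635 = 453.7998
Market £466.83 > fair 453.7998: forward overpriced → cash-and-carry (borrow at r, buy the stock and collect the dividends, short the forward).
Profit at T = |F_mkt − F*| = |466.83 − 453.7998| = £13.03 per share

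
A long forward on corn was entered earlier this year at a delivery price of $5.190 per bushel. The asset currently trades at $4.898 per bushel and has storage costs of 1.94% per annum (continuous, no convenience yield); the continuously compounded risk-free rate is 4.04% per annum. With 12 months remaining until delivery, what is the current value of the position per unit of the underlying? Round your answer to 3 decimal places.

Current fair forward for the remaining 12 months: F = S·e^((r + u)·T), (r + u) = 0.0404 + 0.0194 = 0.0598
F = 4.898 · e^(0.0598 × 12/12) = 4.898 × 1.061624 = 5.1998
Value of long forward = (F − K)·e^(−rT) = (5.1998 − 5.190) · e^(−0.0404·12/12)
= 0.0098 × 0.960405 = 0.009

$0.009 per bushel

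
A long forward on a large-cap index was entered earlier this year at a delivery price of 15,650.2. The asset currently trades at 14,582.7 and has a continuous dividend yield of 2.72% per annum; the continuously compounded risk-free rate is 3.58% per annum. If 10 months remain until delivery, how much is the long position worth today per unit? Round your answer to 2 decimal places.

Current fair forward for the remaining 10 months: F = S·e^((r − q)·T), (r − q) = 0.0358 − 0.0272 = 0.0086
F = 14582.7 · e^(0.0086 × 10/12) = 14582.7 × 1.00719241 = 14687.5848
Value of long forward = (F − K)·e^(−rT) = (14687.5848 − 15650.2) · e^(−0.0358·10/12)
= -962.6152 × 0.97060729 = -934.32

-934.32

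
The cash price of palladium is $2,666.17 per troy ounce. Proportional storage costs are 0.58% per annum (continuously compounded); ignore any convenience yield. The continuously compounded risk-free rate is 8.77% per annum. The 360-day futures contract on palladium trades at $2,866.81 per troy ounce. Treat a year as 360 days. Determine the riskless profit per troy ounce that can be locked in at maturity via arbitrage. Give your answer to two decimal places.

Fair futures: F* = S·e^(carry·T), with carry = (r + u) = 0.0877 + 0.0058 = 0.0935
F* = 2666.17 · e^(0.0935 × 360/360) = 2666.17 · e^0.09350000 = 2666.17 × 1.09801060 = $2927.4829
Market $2866.81 < fair $2927.4829: forward underpriced → reverse cash-and-carry (short spot, go long the forward).
At maturity, profit = |F_mkt − F*| = |2866.81 − 2927.4829| = $60.67 per troy ounce

$60.67 per troy ounce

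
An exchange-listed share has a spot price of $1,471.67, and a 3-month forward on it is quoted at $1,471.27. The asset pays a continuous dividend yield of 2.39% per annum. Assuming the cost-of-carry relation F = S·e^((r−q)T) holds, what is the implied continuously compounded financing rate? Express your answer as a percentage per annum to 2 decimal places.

From F = S·e^((r−q)T): (r − q) = ln(F/S)/T
ln(1471.27/1471.67) = ln(0.999728) = -0.000272
(r − q) = -0.000272 / (3/12) = -0.001088
r = ln(F/S)/T + q = -0.001088 + 0.0239 = 0.022812
r = 2.28%

2.28%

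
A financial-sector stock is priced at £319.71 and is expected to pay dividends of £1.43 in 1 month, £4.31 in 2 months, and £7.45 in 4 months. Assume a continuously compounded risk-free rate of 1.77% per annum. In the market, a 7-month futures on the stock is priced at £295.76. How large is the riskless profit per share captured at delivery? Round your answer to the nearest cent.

PV(dividends) I = 1.43·e^(−0.0177·1/12) + 4.31·e^(−0.0177·2/12) + 7.45·e^(−0.0177·4/12) = 13.1314
Fair futures F* = (S − I)·e^(rT) = (319.71 − 13.1314)·e^0.010325 = 306.5786 × 1.010378 = 309.7603
Market £295.76 < fair 309.7603: forward underpriced → reverse cash-and-carry (short the stock, invest proceeds at r, pay the dividends, go long the forward).
Profit at T = |F_mkt − F*| = |295.76 − 309.7603| = £14.00 per share

£14.00 per share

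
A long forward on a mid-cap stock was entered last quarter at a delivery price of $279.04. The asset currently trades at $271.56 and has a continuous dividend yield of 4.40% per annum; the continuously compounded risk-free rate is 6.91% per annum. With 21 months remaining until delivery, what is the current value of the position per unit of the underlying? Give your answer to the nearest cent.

Current fair forward for the remaining 21 months: F = S·e^((r − q)·T), (r − q) = 0.0691 − 0.0440 = 0.0251
F = 271.56 · e^(0.0251 × 21/12) = 271.56 × 1.044904 = 283.7541
Value of long forward = (F − K)·e^(−rT) = (283.7541 − 279.04) · e^(−0.0691·21/12)
= 4.7141 × 0.886100 = 4.18

$4.18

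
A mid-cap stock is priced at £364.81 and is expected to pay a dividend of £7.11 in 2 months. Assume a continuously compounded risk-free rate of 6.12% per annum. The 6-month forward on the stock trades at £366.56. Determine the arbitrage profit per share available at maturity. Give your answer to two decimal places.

£2.33 per share

PV(dividends) I = 7.11·e^(−0.0612·2/12) = 7.0378
Fair forward F* = (S − I)·e^(rT) = (364.81 − 7.0378)·e^0.030600 = 357.7722 × 1.031073 = 368.8893
Market £366.56 < fair 368.8893: forward underpriced → reverse cash-and-carry (short the stock, invest proceeds at r, pay the dividends, go long the forward).
Profit at T = |F_mkt − F*| = |366.56 − 368.8893| = £2.33 per share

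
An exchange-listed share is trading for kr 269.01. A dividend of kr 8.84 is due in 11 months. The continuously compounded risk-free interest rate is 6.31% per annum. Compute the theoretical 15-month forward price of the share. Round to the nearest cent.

PV(dividends) I = 8.84·e^(−0.0631·11/12)
I = 8.3432
F = (S − I)·e^(rT) = (269.01 − 8.3432) · e^(0.0631·15/12)
= 260.6668 · e^0.078875 = 260.6668 × 1.082069 = kr 282.06

kr 282.06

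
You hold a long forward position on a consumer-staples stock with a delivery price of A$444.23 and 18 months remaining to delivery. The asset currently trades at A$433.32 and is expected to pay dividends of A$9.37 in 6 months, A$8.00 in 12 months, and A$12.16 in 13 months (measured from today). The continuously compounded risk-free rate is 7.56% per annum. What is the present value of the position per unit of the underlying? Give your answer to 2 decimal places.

PV(remaining dividends) I = 9.37·e^(−0.0756·6/12) + 8.00·e^(−0.0756·12/12) + 12.16·e^(−0.0756·13/12) = 27.6437
Current forward F = (S − I)·e^(rT) = (433.32 − 27.6437)·e^(0.0756·18/12) = 405.6763 × 1.120080 = 454.3899
Value (long) = (F − K)·e^(−rT) = (454.3899 − 444.23) × 0.892793 = 9.0707
Value = A$9.07

A$9.07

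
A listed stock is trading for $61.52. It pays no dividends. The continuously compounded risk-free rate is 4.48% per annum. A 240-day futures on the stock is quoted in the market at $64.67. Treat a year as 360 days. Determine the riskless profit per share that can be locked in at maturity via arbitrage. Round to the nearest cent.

Fair futures: F* = S·e^(carry·T), with carry = r = 0.0448
F* = 61.52 · e^(0.0448 × 240/360) = 61.52 · e^0.029867 = 61.52 × 1.030317 = $63.3851
Market $64.67 > fair $63.3851: forward overpriced → cash-and-carry (buy spot, short the forward).
At maturity, profit = |F_mkt − F*| = |64.67 − 63.3851| = $1.28 per share

$1.28 per share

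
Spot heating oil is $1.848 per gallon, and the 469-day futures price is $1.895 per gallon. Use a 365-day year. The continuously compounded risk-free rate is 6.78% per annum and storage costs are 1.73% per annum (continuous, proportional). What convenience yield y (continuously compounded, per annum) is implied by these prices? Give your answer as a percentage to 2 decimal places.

F = S·e^((r+u−y)T) ⇒ (r+u−y) = ln(F/S)/T
ln(1.895/1.848) = 0.025115; /T ⇒ 0.019546
y = r + u − ln(F/S)/T = 0.0678 + 0.0173 − 0.019546 = 0.065554
y = 6.56%

6.56%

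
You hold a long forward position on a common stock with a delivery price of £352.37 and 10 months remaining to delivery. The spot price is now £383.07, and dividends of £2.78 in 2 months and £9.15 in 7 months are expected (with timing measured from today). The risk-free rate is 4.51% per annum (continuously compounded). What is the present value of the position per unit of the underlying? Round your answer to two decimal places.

PV(remaining dividends) I = 2.78·e^(−0.0451·2/12) + 9.15·e^(−0.0451·7/12) = 11.6716
Current forward F = (S − I)·e^(rT) = (383.07 − 11.6716)·e^(0.0451·10/12) = 371.3984 × 1.038299 = 385.6226
Value (long) = (F − K)·e^(−rT) = (385.6226 − 352.37) × 0.963114 = 32.0260
Value = £32.03

£32.03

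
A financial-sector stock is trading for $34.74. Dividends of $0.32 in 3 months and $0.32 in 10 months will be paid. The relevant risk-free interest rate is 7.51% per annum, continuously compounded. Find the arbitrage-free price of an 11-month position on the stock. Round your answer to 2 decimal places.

$36.56

PV(dividends) I = 0.32·e^(−0.0751·3/12) + 0.32·e^(−0.0751·10/12)
I = 0.3140 + 0.3006 = 0.6146
F = (S − I)·e^(rT) = (34.74 − 0.6146) · e^(0.0751·11/12)
= 34.1254 · e^0.068842 = 34.1254 × 1.071267 = $36.56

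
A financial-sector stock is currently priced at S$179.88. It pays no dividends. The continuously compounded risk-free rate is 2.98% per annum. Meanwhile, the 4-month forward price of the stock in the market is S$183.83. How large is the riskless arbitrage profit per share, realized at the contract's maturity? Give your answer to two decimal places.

Fair forward: F* = S·e^(carry·T), with carry = r = 0.0298
F* = 179.88 · e^(0.0298 × 4/12) = 179.88 · e^0.009933 = 179.88 × 1.009982 = S$181.6756
Market S$183.83 > fair S$181.6756: forward overpriced → cash-and-carry (buy spot, short the forward).
At maturity, profit = |F_mkt − F*| = |183.83 − 181.6756| = S$2.15 per share

S$2.15 per share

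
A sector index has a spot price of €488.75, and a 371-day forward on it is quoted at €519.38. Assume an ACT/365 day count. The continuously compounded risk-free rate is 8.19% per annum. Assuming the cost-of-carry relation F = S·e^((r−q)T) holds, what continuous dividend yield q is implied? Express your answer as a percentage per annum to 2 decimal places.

From F = S·e^((r−q)T): (r − q) = ln(F/S)/T
ln(519.38/488.75) = ln(1.062670) = 0.060785
(r − q) = 0.060785 / (371/365) = 0.059802
q = r − ln(F/S)/T = 0.0819 − 0.059802 = 0.022098
q = 2.21%

2.21%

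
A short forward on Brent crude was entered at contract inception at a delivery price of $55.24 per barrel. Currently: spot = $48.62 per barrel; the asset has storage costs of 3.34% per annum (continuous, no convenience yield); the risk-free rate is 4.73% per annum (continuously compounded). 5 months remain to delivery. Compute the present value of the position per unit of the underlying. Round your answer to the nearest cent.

$4.86 per barrel

Current fair forward for the remaining 5 months: F = S·e^((r + u)·T), (r + u) = 0.0473 + 0.0334 = 0.0807
F = 48.62 · e^(0.0807 × 5/12) = 48.62 × 1.034197 = 50.2827
Value of long forward = (F − K)·e^(−rT) = (50.2827 − 55.24) · e^(−0.0473·5/12)
= -4.9573 × 0.980485 = -4.86
Short position value = −(long value) = $4.86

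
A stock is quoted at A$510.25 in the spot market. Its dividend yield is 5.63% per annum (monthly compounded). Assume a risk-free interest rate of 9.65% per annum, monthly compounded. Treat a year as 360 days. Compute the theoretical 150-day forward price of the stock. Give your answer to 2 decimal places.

F = S · (1+r/12)^(12T) / (1+q/12)^(12T)
= 510.25 × 1.040860 / 1.023679 = 510.25 × 1.016784
F = A$518.81

A$518.81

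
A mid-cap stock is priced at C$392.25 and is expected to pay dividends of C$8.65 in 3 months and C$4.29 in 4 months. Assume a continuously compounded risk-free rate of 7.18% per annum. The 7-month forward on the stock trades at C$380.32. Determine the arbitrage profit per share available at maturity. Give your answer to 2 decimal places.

C$15.48 per share

PV(dividends) I = 8.65·e^(−0.0718·3/12) + 4.29·e^(−0.0718·4/12) = 12.6847
Fair forward F* = (S − I)·e^(rT) = (392.25 − 12.6847)·e^0.041883 = 379.5653 × 1.042772 = 395.8001
Market C$380.32 < fair 395.8001: forward underpriced → reverse cash-and-carry (short the stock, invest proceeds at r, pay the dividends, go long the forward).
Profit at T = |F_mkt − F*| = |380.32 − 395.8001| = C$15.48 per share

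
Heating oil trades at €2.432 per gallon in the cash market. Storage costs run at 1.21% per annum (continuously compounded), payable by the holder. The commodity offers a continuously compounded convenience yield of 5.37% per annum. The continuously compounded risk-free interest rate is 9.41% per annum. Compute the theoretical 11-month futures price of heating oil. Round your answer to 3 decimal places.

€2.552 per gallon

Net carry = r + u − y = 0.0941 + 0.0121 − 0.0537 = 0.0525
F = S·e^((r+u−y)T) = 2.432 · e^(0.0525 × 11/12) = 2.432 · e^0.048125
= 2.432 × 1.049302 = €2.552 per gallon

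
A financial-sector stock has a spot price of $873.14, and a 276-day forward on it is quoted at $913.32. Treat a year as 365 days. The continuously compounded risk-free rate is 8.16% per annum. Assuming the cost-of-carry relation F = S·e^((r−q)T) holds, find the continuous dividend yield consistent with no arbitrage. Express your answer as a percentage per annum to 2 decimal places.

2.21%

From F = S·e^((r−q)T): (r − q) = ln(F/S)/T
ln(913.32/873.14) = ln(1.046018) = 0.044991
(r − q) = 0.044991 / (276/365) = 0.059499
q = r − ln(F/S)/T = 0.0816 − 0.059499 = 0.022101
q = 2.21%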